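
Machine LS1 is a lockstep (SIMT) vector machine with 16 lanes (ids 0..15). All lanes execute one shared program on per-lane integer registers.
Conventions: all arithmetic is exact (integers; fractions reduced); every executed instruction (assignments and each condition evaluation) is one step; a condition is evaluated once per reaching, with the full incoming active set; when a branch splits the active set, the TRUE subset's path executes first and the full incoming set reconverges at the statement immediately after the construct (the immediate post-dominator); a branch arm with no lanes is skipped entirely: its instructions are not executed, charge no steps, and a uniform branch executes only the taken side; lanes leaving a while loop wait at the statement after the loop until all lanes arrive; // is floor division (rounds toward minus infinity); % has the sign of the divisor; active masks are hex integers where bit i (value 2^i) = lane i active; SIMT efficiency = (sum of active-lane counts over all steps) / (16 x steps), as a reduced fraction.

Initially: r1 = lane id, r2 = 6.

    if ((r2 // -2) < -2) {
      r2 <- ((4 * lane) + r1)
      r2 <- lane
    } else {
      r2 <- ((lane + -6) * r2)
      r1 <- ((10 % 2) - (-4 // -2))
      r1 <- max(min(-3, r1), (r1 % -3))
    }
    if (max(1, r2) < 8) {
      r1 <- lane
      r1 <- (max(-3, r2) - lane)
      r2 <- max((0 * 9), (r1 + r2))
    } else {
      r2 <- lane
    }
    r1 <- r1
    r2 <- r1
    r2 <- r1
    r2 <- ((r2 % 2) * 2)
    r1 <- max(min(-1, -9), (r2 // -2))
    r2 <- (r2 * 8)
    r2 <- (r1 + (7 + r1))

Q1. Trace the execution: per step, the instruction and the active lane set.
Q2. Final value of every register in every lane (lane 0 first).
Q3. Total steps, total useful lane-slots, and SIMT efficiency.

step 0: eval ((r2 // -2) < -2)       0xffff
step 1: r2 <- ((4 * lane) + r1)      0xffff
step 2: r2 <- lane                   0xffff
step 3: eval (max(1, r2) < 8)        0xffff
step 4: r1 <- lane                   0x00ff
step 5: r1 <- (max(-3, r2) - lane)   0x00ff
step 6: r2 <- max((0 * 9), (r1 + r2)) 0x00ff
step 7: r2 <- lane                   0xff00
step 8: r1 <- r1                     0xffff
step 9: r2 <- r1                     0xffff
step 10: r2 <- r1                     0xffff
step 11: r2 <- ((r2 % 2) * 2)         0xffff
step 12: r1 <- max(min(-1, -9), (r2 // -2)) 0xffff
step 13: r2 <- (r2 * 8)               0xffff
step 14: r2 <- (r1 + (7 + r1))        0xffff

Answer: 15 steps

r1: 0,0,0,0,0,0,0,0,0,-1,0,-1,0,-1,0,-1
r2: 7,7,7,7,7,7,7,7,7,5,7,5,7,5,7,5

steps = 15; useful = 208; efficiency = 208/240 = 13/15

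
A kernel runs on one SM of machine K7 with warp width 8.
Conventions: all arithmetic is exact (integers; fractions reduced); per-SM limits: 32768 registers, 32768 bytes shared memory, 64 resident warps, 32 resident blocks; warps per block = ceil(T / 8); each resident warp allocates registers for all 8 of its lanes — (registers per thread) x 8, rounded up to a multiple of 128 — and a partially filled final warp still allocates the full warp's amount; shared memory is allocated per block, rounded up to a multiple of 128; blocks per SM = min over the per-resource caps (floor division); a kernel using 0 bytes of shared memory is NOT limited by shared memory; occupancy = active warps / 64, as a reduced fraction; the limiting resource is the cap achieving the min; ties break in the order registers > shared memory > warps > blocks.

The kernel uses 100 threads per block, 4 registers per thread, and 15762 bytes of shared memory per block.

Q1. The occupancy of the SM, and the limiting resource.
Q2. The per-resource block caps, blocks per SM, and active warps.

Answer: occupancy 13/32, limited by shared memory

registers: 19 blocks
shared memory: 2 blocks
warps: 4 blocks
blocks: 32 blocks

Answer: 2 blocks, 26 active warps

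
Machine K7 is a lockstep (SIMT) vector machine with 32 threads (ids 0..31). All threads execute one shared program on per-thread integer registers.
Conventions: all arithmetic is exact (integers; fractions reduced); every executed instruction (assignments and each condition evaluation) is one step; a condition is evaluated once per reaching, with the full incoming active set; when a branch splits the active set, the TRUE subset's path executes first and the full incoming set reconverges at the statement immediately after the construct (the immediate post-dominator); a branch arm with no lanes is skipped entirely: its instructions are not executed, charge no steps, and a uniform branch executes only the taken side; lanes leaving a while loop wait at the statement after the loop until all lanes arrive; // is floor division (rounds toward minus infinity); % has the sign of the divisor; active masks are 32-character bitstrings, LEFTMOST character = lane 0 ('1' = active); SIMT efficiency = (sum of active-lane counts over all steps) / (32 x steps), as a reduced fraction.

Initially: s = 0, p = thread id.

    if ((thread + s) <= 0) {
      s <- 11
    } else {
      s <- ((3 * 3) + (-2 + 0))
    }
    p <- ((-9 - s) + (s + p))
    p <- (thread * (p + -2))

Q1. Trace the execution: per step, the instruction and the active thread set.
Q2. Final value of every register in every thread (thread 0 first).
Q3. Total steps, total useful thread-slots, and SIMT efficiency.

step 0: eval ((thread + s) <= 0)     11111111111111111111111111111111
step 1: s <- 11                      10000000000000000000000000000000
step 2: s <- ((3 * 3) + (-2 + 0))    01111111111111111111111111111111
step 3: p <- ((-9 - s) + (s + p))    11111111111111111111111111111111
step 4: p <- (thread * (p + -2))     11111111111111111111111111111111

Answer: 5 steps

s: 11,7,7,7,7,7,7,7,7,7,7,7,7,7,7,7,7,7,7,7,7,7,7,7,7,7,7,7,7,7,7,7
p: 0,-10,-18,-24,-28,-30,-30,-28,-24,-18,-10,0,12,26,42,60,80,102,126,152,180,210,242,276,312,350,390,432,476,522,570,620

steps = 5; useful = 128; efficiency = 128/160 = 4/5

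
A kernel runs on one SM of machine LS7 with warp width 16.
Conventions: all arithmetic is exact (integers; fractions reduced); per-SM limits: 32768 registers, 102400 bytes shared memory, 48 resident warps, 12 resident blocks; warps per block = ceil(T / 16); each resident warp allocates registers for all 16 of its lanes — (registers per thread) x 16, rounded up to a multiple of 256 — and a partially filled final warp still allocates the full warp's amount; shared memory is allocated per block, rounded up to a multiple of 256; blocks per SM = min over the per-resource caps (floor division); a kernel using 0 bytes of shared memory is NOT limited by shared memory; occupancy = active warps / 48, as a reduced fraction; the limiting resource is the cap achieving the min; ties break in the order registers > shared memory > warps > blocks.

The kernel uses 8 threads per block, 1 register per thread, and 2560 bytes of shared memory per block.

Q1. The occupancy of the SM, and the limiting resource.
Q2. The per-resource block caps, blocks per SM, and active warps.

Answer: occupancy 1/4, limited by blocks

registers: 128 blocks
shared memory: 40 blocks
warps: 48 blocks
blocks: 12 blocks

Answer: 12 blocks, 12 active warps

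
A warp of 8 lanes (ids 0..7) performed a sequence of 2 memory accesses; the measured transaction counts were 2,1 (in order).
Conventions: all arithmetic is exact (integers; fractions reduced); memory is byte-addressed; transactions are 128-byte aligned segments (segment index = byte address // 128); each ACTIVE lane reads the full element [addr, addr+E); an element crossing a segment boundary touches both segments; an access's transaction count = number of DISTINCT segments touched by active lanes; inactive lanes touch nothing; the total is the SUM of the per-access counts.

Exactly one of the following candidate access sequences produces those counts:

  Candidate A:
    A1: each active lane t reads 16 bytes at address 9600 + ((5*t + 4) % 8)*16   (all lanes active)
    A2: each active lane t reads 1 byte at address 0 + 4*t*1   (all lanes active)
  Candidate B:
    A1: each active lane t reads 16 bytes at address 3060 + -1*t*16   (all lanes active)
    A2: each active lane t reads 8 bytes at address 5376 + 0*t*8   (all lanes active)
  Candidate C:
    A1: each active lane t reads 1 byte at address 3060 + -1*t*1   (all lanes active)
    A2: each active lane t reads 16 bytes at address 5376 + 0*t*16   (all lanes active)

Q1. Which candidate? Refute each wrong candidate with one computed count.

A: A1 gives 1 transaction, not 2
C: A1 gives 1 transaction, not 2
B: all counts match (2,1)

Answer: B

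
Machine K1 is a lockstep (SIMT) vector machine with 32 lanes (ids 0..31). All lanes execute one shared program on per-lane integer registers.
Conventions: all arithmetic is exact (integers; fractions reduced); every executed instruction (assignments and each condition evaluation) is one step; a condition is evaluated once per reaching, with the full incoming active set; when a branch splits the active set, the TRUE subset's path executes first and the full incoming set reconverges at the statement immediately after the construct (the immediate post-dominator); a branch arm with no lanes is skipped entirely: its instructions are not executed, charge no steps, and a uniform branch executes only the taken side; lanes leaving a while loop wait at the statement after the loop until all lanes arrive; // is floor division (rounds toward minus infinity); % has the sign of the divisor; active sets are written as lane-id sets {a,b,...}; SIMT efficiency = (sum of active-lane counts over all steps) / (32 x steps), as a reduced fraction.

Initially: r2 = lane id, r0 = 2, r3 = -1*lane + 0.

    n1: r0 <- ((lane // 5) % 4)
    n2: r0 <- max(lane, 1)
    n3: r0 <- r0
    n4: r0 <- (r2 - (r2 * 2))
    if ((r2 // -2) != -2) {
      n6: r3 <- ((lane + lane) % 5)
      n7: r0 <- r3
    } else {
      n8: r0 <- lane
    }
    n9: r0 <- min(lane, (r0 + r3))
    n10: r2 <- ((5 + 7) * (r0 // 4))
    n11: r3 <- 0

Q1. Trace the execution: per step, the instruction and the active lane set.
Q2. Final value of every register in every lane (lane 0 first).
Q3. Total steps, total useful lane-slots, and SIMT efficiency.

step 0: r0 <- ((lane // 5) % 4)      {0,1,2,3,4,5,6,7,8,9,10,11,12,13,14,15,16,17,18,19,20,21,22,23,24,25,26,27,28,29,30,31}
step 1: r0 <- max(lane, 1)           {0,1,2,3,4,5,6,7,8,9,10,11,12,13,14,15,16,17,18,19,20,21,22,23,24,25,26,27,28,29,30,31}
step 2: r0 <- r0                     {0,1,2,3,4,5,6,7,8,9,10,11,12,13,14,15,16,17,18,19,20,21,22,23,24,25,26,27,28,29,30,31}
step 3: r0 <- (r2 - (r2 * 2))        {0,1,2,3,4,5,6,7,8,9,10,11,12,13,14,15,16,17,18,19,20,21,22,23,24,25,26,27,28,29,30,31}
step 4: eval ((r2 // -2) != -2)      {0,1,2,3,4,5,6,7,8,9,10,11,12,13,14,15,16,17,18,19,20,21,22,23,24,25,26,27,28,29,30,31}
step 5: r3 <- ((lane + lane) % 5)    {0,1,2,5,6,7,8,9,10,11,12,13,14,15,16,17,18,19,20,21,22,23,24,25,26,27,28,29,30,31}
step 6: r0 <- r3                     {0,1,2,5,6,7,8,9,10,11,12,13,14,15,16,17,18,19,20,21,22,23,24,25,26,27,28,29,30,31}
step 7: r0 <- lane                   {3,4}
step 8: r0 <- min(lane, (r0 + r3))   {0,1,2,3,4,5,6,7,8,9,10,11,12,13,14,15,16,17,18,19,20,21,22,23,24,25,26,27,28,29,30,31}
step 9: r2 <- ((5 + 7) * (r0 // 4))  {0,1,2,3,4,5,6,7,8,9,10,11,12,13,14,15,16,17,18,19,20,21,22,23,24,25,26,27,28,29,30,31}
step 10: r3 <- 0                      {0,1,2,3,4,5,6,7,8,9,10,11,12,13,14,15,16,17,18,19,20,21,22,23,24,25,26,27,28,29,30,31}

Answer: 11 steps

r2: 0,0,0,0,0,0,12,12,0,12,0,12,24,0,12,0,12,24,0,12,0,12,24,0,12,0,12,24,0,12,0,12
r0: 0,1,2,0,0,0,4,7,2,6,0,4,8,2,6,0,4,8,2,6,0,4,8,2,6,0,4,8,2,6,0,4
r3: 0,0,0,0,0,0,0,0,0,0,0,0,0,0,0,0,0,0,0,0,0,0,0,0,0,0,0,0,0,0,0,0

steps = 11; useful = 318; efficiency = 318/352 = 159/176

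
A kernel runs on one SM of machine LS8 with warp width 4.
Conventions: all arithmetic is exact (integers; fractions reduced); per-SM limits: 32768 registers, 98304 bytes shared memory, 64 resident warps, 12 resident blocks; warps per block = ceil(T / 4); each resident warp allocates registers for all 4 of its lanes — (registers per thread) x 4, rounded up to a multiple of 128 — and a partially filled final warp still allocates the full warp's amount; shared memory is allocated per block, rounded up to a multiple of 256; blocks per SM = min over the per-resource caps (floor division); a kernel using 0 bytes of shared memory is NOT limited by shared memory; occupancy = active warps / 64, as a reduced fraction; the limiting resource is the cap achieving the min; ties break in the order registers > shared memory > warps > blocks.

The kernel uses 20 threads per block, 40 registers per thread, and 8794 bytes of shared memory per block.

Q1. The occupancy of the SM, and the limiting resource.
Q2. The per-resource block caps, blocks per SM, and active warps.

Answer: occupancy 25/32, limited by shared memory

registers: 25 blocks
shared memory: 10 blocks
warps: 12 blocks
blocks: 12 blocks

Answer: 10 blocks, 50 active warps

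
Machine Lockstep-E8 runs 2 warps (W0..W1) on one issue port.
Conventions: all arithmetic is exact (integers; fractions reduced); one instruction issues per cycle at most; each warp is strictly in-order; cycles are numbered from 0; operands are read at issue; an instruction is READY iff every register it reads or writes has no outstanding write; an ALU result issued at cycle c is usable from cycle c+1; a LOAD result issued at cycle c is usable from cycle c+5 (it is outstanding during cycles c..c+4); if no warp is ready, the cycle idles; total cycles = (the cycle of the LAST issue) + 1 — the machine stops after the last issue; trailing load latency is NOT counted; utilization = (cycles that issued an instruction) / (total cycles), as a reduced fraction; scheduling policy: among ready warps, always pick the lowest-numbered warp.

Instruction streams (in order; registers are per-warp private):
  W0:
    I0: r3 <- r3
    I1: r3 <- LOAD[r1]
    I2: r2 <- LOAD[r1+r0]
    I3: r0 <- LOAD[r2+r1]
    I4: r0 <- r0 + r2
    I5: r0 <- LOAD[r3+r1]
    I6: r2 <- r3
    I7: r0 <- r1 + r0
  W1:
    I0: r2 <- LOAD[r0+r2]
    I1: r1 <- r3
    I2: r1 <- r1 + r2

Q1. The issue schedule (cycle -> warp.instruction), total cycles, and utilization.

cycle 0: W0.I0
cycle 1: W0.I1
cycle 2: W0.I2
cycle 3: W1.I0
cycle 4: W1.I1
cycle 5: idle
cycle 6: idle
cycle 7: W0.I3
cycle 8: W1.I2
cycle 9: idle
cycle 10: idle
cycle 11: idle
cycle 12: W0.I4
cycle 13: W0.I5
cycle 14: W0.I6
cycle 15: idle
cycle 16: idle
cycle 17: idle
cycle 18: W0.I7

Answer: 19 cycles, utilization 11/19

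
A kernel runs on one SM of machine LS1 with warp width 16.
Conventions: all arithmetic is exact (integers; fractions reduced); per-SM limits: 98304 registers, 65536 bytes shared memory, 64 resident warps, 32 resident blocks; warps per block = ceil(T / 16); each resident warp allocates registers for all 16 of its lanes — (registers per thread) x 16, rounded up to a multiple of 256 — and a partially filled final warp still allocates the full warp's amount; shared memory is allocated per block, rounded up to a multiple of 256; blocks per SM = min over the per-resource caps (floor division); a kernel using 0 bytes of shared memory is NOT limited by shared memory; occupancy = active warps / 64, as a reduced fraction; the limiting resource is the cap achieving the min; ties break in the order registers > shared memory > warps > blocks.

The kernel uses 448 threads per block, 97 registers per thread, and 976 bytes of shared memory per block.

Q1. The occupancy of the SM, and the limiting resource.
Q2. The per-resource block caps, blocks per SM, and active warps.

Answer: occupancy 7/16, limited by registers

registers: 1 block
shared memory: 64 blocks
warps: 2 blocks
blocks: 32 blocks

Answer: 1 block, 28 active warps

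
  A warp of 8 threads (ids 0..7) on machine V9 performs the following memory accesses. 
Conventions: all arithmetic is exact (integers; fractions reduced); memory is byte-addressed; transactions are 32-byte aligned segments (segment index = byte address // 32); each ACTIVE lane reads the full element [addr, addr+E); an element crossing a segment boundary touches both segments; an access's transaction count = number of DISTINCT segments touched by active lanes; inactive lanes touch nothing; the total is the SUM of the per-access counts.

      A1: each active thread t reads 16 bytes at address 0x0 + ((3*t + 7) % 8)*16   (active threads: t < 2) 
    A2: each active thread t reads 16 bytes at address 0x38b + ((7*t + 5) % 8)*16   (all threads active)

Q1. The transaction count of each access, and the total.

A1: 2 transactions
A2: 5 transactions

Answer: 2,5; total 7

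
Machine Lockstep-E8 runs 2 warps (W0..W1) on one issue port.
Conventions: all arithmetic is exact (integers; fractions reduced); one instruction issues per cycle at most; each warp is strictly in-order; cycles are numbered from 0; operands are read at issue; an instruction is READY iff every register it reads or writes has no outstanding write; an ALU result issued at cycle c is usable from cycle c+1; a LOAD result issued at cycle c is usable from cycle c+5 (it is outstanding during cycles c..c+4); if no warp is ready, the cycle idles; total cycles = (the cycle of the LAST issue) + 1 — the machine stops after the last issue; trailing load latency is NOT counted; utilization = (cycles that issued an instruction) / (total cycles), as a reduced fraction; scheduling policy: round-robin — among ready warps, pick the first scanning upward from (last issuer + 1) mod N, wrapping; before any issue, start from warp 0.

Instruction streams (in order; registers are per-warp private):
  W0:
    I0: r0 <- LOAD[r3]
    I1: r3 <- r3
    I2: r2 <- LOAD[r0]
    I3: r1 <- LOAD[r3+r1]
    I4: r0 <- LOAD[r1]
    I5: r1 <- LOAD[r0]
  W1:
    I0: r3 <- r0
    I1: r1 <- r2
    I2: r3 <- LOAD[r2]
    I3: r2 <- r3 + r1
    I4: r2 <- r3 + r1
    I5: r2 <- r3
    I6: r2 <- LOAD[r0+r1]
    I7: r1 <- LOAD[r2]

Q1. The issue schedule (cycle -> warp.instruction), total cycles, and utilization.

cycle 0: W0.I0
cycle 1: W1.I0
cycle 2: W0.I1
cycle 3: W1.I1
cycle 4: W1.I2
cycle 5: W0.I2
cycle 6: W0.I3
cycle 7: idle
cycle 8: idle
cycle 9: W1.I3
cycle 10: W1.I4
cycle 11: W0.I4
cycle 12: W1.I5
cycle 13: W1.I6
cycle 14: idle
cycle 15: idle
cycle 16: W0.I5
cycle 17: idle
cycle 18: W1.I7

Answer: 19 cycles, utilization 14/19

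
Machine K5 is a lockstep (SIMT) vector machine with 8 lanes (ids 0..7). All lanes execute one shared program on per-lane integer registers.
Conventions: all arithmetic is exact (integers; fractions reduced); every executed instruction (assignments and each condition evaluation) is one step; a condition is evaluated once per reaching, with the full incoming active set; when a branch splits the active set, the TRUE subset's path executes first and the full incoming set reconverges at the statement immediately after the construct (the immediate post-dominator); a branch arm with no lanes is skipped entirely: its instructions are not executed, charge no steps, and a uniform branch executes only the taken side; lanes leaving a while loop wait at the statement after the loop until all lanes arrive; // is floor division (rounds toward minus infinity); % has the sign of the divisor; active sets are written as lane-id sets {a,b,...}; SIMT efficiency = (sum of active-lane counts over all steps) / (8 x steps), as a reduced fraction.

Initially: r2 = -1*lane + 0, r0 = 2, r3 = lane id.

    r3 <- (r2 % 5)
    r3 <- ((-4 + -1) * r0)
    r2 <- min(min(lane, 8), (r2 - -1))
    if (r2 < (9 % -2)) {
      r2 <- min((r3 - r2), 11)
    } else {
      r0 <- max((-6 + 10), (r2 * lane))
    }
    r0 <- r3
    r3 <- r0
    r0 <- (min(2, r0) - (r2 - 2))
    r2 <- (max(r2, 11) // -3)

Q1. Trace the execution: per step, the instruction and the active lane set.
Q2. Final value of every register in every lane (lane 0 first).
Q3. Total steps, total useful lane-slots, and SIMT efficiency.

step 0: r3 <- (r2 % 5)               {0,1,2,3,4,5,6,7}
step 1: r3 <- ((-4 + -1) * r0)       {0,1,2,3,4,5,6,7}
step 2: r2 <- min(min(lane, 8), (r2 - -1)) {0,1,2,3,4,5,6,7}
step 3: eval (r2 < (9 % -2))         {0,1,2,3,4,5,6,7}
step 4: r2 <- min((r3 - r2), 11)     {3,4,5,6,7}
step 5: r0 <- max((-6 + 10), (r2 * lane)) {0,1,2}
step 6: r0 <- r3                     {0,1,2,3,4,5,6,7}
step 7: r3 <- r0                     {0,1,2,3,4,5,6,7}
step 8: r0 <- (min(2, r0) - (r2 - 2)) {0,1,2,3,4,5,6,7}
step 9: r2 <- (max(r2, 11) // -3)    {0,1,2,3,4,5,6,7}

Answer: 10 steps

r2: -4,-4,-4,-4,-4,-4,-4,-4
r0: -8,-8,-7,0,-1,-2,-3,-4
r3: -10,-10,-10,-10,-10,-10,-10,-10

steps = 10; useful = 72; efficiency = 72/80 = 9/10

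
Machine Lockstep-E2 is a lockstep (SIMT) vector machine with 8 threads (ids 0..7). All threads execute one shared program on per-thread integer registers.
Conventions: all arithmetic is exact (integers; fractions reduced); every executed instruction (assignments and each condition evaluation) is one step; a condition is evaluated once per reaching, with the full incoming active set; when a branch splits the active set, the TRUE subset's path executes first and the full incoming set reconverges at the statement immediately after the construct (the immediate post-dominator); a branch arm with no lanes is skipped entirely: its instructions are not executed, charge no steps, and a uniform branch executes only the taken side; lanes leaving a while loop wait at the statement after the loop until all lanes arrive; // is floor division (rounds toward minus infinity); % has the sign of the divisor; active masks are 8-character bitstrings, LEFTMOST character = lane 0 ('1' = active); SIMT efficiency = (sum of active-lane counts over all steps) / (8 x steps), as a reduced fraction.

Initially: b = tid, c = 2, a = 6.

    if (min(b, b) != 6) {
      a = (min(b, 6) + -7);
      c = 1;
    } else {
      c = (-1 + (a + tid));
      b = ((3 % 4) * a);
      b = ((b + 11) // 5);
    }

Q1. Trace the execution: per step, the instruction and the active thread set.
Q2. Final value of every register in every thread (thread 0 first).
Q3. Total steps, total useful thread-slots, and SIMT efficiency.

step 0: eval (min(b, b) != 6)        11111111
step 1: a <- (min(b, 6) + -7)        11111101
step 2: c <- 1                       11111101
step 3: c <- (-1 + (a + tid))        00000010
step 4: b <- ((3 % 4) * a)           00000010
step 5: b <- ((b + 11) // 5)         00000010

Answer: 6 steps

b: 0,1,2,3,4,5,5,7
c: 1,1,1,1,1,1,11,1
a: -7,-6,-5,-4,-3,-2,6,-1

steps = 6; useful = 25; efficiency = 25/48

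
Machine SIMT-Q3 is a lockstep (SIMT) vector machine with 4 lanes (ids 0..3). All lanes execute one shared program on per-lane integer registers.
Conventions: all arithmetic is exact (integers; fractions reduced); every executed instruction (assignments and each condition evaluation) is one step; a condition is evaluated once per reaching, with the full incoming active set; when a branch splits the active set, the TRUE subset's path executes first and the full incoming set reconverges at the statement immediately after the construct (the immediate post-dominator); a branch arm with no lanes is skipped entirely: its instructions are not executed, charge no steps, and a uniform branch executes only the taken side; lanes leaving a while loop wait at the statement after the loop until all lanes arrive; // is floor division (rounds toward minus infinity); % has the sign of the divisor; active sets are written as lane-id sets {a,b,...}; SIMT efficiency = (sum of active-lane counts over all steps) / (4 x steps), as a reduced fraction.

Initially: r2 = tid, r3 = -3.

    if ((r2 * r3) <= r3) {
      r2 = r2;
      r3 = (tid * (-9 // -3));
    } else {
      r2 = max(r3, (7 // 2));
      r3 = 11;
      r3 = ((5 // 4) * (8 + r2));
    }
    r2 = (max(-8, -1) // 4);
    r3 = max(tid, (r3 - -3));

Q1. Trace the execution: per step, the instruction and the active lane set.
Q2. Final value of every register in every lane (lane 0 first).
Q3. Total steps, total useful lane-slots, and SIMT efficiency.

step 0: eval ((r2 * r3) <= r3)       {0,1,2,3}
step 1: r2 <- r2                     {1,2,3}
step 2: r3 <- (tid * (-9 // -3))     {1,2,3}
step 3: r2 <- max(r3, (7 // 2))      {0}
step 4: r3 <- 11                     {0}
step 5: r3 <- ((5 // 4) * (8 + r2))  {0}
step 6: r2 <- (max(-8, -1) // 4)     {0,1,2,3}
step 7: r3 <- max(tid, (r3 - -3))    {0,1,2,3}

Answer: 8 steps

r2: -1,-1,-1,-1
r3: 14,6,9,12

steps = 8; useful = 21; efficiency = 21/32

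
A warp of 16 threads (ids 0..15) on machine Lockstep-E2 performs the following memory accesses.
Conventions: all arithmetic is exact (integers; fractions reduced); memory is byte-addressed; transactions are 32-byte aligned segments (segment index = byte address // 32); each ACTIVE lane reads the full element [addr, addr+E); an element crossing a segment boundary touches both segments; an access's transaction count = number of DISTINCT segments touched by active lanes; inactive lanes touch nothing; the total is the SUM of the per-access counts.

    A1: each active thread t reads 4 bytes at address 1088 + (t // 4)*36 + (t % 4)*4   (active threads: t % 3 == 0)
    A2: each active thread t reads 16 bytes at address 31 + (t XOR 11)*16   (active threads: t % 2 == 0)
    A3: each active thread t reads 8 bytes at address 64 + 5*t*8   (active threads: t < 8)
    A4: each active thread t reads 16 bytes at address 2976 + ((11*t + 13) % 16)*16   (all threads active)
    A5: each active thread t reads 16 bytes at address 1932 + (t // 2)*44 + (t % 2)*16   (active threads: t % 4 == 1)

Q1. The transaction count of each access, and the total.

A1: 4 transactions
A2: 8 transactions
A3: 8 transactions
A4: 8 transactions
A5: 6 transactions

Answer: 4,8,8,8,6; total 34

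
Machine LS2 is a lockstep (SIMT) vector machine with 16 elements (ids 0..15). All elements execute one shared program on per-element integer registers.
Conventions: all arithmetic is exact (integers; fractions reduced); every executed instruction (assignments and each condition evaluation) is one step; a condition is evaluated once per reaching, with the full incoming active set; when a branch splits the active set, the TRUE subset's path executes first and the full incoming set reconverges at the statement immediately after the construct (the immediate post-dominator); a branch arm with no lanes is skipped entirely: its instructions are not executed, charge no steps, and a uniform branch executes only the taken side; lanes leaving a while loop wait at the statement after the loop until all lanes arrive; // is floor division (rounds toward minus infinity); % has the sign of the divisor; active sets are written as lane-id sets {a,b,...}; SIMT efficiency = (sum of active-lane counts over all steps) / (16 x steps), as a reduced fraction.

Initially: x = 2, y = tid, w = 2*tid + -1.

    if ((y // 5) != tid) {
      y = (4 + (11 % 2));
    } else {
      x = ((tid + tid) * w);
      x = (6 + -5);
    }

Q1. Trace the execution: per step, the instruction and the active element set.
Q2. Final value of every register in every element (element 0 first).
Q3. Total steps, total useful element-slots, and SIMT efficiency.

step 0: eval ((y // 5) != tid)       {0,1,2,3,4,5,6,7,8,9,10,11,12,13,14,15}
step 1: y <- (4 + (11 % 2))          {1,2,3,4,5,6,7,8,9,10,11,12,13,14,15}
step 2: x <- ((tid + tid) * w)       {0}
step 3: x <- (6 + -5)                {0}

Answer: 4 steps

x: 1,2,2,2,2,2,2,2,2,2,2,2,2,2,2,2
y: 0,5,5,5,5,5,5,5,5,5,5,5,5,5,5,5
w: -1,1,3,5,7,9,11,13,15,17,19,21,23,25,27,29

steps = 4; useful = 33; efficiency = 33/64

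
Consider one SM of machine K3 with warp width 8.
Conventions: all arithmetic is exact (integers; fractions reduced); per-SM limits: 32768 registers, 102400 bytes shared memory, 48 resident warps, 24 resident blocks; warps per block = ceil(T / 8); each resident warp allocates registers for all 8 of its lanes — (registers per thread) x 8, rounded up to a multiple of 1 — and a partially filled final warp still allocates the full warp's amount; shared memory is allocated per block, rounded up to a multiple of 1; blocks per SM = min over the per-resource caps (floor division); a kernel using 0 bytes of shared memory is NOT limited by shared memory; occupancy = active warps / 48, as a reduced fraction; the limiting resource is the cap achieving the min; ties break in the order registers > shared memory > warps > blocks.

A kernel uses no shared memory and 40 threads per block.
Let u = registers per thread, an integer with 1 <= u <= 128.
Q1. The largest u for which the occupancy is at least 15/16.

Answer: u = 91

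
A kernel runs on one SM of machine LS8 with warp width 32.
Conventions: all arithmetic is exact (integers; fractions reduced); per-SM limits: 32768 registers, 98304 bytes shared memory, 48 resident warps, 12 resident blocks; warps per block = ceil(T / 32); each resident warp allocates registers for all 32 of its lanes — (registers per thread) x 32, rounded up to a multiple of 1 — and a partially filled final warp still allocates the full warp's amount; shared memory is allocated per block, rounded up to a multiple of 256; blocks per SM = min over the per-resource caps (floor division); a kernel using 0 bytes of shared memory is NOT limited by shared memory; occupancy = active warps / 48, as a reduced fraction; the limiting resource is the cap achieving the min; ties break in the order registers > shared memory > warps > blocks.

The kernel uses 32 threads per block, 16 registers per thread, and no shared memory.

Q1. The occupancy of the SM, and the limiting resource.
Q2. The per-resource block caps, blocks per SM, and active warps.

Answer: occupancy 1/4, limited by blocks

registers: 64 blocks
shared memory: no limit (kernel uses none)
warps: 48 blocks
blocks: 12 blocks

Answer: 12 blocks, 12 active warps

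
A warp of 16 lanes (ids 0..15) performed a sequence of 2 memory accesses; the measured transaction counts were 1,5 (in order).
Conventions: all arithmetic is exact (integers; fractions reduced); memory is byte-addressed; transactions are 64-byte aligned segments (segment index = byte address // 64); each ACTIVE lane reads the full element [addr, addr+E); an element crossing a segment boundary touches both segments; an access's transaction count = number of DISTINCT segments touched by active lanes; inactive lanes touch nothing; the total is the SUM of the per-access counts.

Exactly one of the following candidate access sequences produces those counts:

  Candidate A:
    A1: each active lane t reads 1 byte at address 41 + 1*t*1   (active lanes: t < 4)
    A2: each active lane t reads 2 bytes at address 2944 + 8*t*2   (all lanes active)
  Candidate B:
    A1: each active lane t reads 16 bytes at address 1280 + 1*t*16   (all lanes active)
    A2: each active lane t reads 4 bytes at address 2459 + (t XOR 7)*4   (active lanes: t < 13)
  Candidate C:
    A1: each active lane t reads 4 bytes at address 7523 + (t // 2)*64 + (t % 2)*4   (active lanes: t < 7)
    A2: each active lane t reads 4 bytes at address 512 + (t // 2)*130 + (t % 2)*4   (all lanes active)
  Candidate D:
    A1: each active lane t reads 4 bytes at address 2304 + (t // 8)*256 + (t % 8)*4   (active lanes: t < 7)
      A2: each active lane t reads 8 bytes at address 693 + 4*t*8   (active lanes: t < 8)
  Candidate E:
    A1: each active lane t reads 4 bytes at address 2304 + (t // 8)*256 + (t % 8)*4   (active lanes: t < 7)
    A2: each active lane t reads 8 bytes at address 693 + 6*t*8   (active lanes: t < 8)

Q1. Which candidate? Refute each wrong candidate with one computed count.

A: A2 gives 4 transactions, not 5
B: A1 gives 4 transactions, not 1
C: A1 gives 4 transactions, not 1
E: A2 gives 7 transactions, not 5
D: all counts match (1,5)

Answer: D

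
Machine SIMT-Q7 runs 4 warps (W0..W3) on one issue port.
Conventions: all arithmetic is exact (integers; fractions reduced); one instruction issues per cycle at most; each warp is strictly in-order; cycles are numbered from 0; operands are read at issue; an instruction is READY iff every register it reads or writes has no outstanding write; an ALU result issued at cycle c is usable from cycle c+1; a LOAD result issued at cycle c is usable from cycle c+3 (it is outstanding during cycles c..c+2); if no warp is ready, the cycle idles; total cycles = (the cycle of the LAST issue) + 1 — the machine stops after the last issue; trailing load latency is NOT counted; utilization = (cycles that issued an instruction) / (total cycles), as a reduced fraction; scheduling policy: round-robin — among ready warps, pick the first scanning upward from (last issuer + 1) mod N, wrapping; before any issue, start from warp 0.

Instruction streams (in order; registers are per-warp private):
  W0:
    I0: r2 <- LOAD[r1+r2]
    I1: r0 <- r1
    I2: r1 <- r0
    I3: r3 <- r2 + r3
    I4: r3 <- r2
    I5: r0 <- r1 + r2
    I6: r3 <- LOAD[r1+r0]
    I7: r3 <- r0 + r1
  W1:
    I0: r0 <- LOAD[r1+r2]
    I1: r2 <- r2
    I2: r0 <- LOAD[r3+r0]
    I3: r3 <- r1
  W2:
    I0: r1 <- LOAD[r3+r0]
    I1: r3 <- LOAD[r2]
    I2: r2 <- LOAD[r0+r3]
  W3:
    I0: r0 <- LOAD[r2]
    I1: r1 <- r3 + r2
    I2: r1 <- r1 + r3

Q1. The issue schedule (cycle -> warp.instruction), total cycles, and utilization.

cycle 0: W0.I0
cycle 1: W1.I0
cycle 2: W2.I0
cycle 3: W3.I0
cycle 4: W0.I1
cycle 5: W1.I1
cycle 6: W2.I1
cycle 7: W3.I1
cycle 8: W0.I2
cycle 9: W1.I2
cycle 10: W2.I2
cycle 11: W3.I2
cycle 12: W0.I3
cycle 13: W1.I3
cycle 14: W0.I4
cycle 15: W0.I5
cycle 16: W0.I6
cycle 17: idle
cycle 18: idle
cycle 19: W0.I7

Answer: 20 cycles, utilization 9/10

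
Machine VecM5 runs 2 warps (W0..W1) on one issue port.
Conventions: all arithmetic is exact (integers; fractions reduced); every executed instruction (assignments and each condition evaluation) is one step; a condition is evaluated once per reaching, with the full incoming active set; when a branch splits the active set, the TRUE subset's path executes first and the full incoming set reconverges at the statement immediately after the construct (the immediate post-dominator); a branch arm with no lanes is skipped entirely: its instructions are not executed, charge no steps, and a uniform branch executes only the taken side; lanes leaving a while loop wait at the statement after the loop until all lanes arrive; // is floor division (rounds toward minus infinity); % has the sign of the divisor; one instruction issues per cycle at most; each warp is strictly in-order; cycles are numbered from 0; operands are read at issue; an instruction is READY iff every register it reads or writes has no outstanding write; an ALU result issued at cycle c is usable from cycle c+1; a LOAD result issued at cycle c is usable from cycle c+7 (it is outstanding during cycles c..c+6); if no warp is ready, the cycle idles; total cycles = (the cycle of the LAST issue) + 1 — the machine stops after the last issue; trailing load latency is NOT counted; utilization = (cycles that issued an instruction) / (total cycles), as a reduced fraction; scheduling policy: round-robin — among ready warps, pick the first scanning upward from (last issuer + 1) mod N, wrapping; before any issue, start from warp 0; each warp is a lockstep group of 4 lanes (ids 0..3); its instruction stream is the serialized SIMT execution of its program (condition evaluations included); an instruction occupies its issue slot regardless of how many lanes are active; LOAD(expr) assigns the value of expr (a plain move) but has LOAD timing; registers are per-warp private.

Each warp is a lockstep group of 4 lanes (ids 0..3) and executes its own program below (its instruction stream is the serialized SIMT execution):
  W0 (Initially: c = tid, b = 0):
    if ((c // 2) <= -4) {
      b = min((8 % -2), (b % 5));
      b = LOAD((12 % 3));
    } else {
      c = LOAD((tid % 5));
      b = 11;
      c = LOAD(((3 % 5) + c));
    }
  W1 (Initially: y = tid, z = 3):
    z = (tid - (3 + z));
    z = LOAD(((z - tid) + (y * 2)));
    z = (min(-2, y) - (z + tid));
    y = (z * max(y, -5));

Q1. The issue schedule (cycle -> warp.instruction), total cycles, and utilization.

cycle 0: W0.I0
cycle 1: W1.I0
cycle 2: W0.I1
cycle 3: W1.I1
cycle 4: W0.I2
cycle 5: idle
cycle 6: idle
cycle 7: idle
cycle 8: idle
cycle 9: W0.I3
cycle 10: W1.I2
cycle 11: W1.I3

Answer: 12 cycles, utilization 2/3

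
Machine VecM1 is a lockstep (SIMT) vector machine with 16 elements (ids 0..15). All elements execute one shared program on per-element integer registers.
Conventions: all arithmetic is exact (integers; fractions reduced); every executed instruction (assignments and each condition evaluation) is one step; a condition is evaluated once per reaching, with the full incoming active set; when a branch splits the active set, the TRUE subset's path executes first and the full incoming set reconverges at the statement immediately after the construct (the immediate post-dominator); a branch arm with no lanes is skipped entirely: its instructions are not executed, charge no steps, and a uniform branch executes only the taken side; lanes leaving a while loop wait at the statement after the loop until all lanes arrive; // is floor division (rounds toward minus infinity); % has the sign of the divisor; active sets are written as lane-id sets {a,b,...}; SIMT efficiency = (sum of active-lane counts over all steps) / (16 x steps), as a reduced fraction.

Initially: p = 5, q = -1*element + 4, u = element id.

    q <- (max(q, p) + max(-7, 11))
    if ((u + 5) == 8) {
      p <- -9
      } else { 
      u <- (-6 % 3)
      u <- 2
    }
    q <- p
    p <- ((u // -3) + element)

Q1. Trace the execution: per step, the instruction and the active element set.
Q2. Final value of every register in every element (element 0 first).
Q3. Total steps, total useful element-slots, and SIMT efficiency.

step 0: q <- (max(q, p) + max(-7, 11)) {0,1,2,3,4,5,6,7,8,9,10,11,12,13,14,15}
step 1: eval ((u + 5) == 8)          {0,1,2,3,4,5,6,7,8,9,10,11,12,13,14,15}
step 2: p <- -9                      {3}
step 3: u <- (-6 % 3)                {0,1,2,4,5,6,7,8,9,10,11,12,13,14,15}
step 4: u <- 2                       {0,1,2,4,5,6,7,8,9,10,11,12,13,14,15}
step 5: q <- p                       {0,1,2,3,4,5,6,7,8,9,10,11,12,13,14,15}
step 6: p <- ((u // -3) + element)   {0,1,2,3,4,5,6,7,8,9,10,11,12,13,14,15}

Answer: 7 steps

p: -1,0,1,2,3,4,5,6,7,8,9,10,11,12,13,14
q: 5,5,5,-9,5,5,5,5,5,5,5,5,5,5,5,5
u: 2,2,2,3,2,2,2,2,2,2,2,2,2,2,2,2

steps = 7; useful = 95; efficiency = 95/112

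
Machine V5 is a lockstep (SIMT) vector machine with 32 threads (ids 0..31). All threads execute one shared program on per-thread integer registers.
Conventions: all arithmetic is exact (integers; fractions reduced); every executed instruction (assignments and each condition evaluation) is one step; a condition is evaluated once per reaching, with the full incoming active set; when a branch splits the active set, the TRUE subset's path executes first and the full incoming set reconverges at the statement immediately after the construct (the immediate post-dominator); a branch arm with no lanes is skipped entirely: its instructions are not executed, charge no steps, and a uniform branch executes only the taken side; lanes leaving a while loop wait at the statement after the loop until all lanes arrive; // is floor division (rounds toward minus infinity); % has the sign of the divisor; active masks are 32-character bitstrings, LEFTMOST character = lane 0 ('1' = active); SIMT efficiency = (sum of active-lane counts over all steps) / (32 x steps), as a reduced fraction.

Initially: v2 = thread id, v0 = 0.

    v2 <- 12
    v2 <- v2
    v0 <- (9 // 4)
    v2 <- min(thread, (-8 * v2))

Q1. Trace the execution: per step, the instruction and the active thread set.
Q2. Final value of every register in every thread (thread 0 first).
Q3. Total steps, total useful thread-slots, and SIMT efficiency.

step 0: v2 <- 12                     11111111111111111111111111111111
step 1: v2 <- v2                     11111111111111111111111111111111
step 2: v0 <- (9 // 4)               11111111111111111111111111111111
step 3: v2 <- min(thread, (-8 * v2)) 11111111111111111111111111111111

Answer: 4 steps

v2: -96,-96,-96,-96,-96,-96,-96,-96,-96,-96,-96,-96,-96,-96,-96,-96,-96,-96,-96,-96,-96,-96,-96,-96,-96,-96,-96,-96,-96,-96,-96,-96
v0: 2,2,2,2,2,2,2,2,2,2,2,2,2,2,2,2,2,2,2,2,2,2,2,2,2,2,2,2,2,2,2,2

steps = 4; useful = 128; efficiency = 128/128 = 1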